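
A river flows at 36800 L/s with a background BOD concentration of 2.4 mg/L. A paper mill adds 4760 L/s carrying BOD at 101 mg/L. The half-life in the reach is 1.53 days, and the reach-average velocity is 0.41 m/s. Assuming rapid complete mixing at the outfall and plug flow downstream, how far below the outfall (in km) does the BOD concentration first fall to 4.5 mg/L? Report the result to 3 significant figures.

Mass balance: C = (36800·2.400 + 4760·101.0) / 41560 = 569100/41560 = 13.69 mg/L.
Half-life 1.53 d → k = ln 2 / 1.53 = 0.4530 d⁻¹.
Set 13.69·exp(−k·t) = 4.5 → t = ln(13.69/4.5)/k = 212200 s = 58.95 h.
Distance = v·t = 0.41·212200 = 87010 m = 87.01 km.

87.0 km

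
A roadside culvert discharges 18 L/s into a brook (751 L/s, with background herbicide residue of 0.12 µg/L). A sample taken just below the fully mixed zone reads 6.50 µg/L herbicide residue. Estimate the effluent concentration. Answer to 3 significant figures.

273 µg/L

Mass balance: 751.0·0.1200 + 18.00·Cₑ = 769.0·6.500
→ Cₑ = (769.0·6.500 − 751.0·0.1200) / 18.00 = 272.7 µg/L.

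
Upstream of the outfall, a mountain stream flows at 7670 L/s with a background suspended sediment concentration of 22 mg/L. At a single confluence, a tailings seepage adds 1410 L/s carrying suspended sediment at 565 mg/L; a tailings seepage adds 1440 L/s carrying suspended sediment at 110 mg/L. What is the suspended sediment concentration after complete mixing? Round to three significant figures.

Mass balance: C = (7670·22.00 + 1410·565.0 + 1440·110.0) / 10520 = 1124000/10520 = 106.8 mg/L.

107 mg/L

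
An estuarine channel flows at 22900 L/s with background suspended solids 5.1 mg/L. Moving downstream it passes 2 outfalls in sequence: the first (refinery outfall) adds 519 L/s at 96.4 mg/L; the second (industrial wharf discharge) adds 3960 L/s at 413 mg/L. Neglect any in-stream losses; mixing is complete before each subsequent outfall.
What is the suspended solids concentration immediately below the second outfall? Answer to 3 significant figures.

Outfall 1: combined Q = 23420 L/s; C = (22900·5.100 + 519.0·96.40)/23420 = 7.123 mg/L.
Outfall 2: combined Q = 27380 L/s; C = (23420·7.123 + 3960·413.0)/27380 = 65.83 mg/L.

65.8 mg/L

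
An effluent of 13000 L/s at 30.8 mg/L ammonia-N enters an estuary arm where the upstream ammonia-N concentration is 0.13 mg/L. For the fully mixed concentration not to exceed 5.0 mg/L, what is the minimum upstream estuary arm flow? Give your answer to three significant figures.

Set C_mix = 5.0: (Q·0.1300 + 13000·30.80) / (Q + 13000) = 5.0
→ Q = 13000·(30.80 − 5.0)/(5.0 − 0.1300) = 68870 L/s.

68900 L/s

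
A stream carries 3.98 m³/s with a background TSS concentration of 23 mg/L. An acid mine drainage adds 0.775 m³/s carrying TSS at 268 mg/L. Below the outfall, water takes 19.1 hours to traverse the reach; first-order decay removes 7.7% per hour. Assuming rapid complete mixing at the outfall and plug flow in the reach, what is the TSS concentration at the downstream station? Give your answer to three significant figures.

13.6 mg/L

After mixing, C = (3.980·23.00 + 0.7750·268.0) / 4.755 = 299.2/4.755 = 62.93 mg/L.
7.7%/h lost → k = −ln(1 − 0.077) = 0.08013 h⁻¹.
Applying C = C₀e^(−kt): 62.93 × 0.2164 = 13.62 mg/L.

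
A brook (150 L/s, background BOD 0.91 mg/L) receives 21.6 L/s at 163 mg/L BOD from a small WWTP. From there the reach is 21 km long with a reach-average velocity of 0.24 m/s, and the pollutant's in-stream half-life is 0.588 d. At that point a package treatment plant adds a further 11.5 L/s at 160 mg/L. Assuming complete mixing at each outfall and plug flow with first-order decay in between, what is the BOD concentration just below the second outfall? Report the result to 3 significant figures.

Mass balance: C = (150.0·0.9100 + 21.60·163.0) / 171.6 = 3657/171.6 = 21.31 mg/L; combined flow 171.6 L/s.
Travel time t = 21·1000 / 0.24 = 87500 s = 24.31 h.
Half-life 0.588 d → k = ln 2 / 0.588 = 1.179 d⁻¹.
After decay, C = 21.31 × e^(−kt) = 21.31 × 0.3031 = 6.459 mg/L.
Second outfall: C = (171.6·6.459 + 11.50·160.0)/183.1 = 16.10 mg/L.

16.1 mg/L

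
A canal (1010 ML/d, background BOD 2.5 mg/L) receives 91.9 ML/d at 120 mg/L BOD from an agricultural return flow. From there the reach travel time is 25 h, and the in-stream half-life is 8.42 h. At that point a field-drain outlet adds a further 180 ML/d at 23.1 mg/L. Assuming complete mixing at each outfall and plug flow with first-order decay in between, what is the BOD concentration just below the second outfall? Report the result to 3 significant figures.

Mixed concentration C = ΣQC/ΣQ = (1010·2.500 + 91.90·120.0) / 1102 = 13550/1102 = 12.30 mg/L; combined flow 1102 ML/d.
Half-life 8.42 h → k = ln 2 / 8.42 = 0.08232 h⁻¹ = 1.976 d⁻¹.
Applying C = C₀e^(−kt): 12.30 × 0.1277 = 1.571 mg/L.
At the second outfall, C = (1102·1.571 + 180.0·23.10) / (1102 + 180.0) = 4.594 mg/L.

4.59 mg/L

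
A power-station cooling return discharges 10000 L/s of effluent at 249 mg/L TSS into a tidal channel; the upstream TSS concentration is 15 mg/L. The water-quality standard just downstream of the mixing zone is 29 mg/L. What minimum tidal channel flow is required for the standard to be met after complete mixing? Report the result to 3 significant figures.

Set C_mix = 29: (Q·15.00 + 10000·249.0) / (Q + 10000) = 29
→ Q = 10000·(249.0 − 29)/(29 − 15.00) = 157100 L/s.

157000 L/s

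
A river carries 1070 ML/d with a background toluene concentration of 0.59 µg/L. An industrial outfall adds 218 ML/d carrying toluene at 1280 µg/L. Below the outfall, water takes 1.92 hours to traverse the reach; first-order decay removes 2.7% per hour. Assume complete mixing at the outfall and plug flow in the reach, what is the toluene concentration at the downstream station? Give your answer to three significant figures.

206 µg/L

After mixing, C = (1070·0.5900 + 218.0·1280) / 1288 = 279700/1288 = 217.1 µg/L.
2.7%/h lost → k = −ln(1 − 0.027) = 0.02737 h⁻¹.
Decay over the reach: 217.1·exp(−kt) = 217.1·0.9488 = 206.0 µg/L.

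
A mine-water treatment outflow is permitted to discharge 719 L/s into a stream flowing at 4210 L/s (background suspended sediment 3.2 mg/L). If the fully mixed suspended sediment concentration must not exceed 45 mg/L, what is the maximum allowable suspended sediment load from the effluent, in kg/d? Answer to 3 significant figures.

Mass balance at the limit: 4210·3.200 + 719.0·Cₑ = 4929·45 → Cₑ = 289.8 mg/L.
719.0 L/s = 0.7190 m³/s. Load = 0.7190 m³/s × 289.8 g/m³ × 86 400 s/d = 18000 kg/d.

18000 kg/d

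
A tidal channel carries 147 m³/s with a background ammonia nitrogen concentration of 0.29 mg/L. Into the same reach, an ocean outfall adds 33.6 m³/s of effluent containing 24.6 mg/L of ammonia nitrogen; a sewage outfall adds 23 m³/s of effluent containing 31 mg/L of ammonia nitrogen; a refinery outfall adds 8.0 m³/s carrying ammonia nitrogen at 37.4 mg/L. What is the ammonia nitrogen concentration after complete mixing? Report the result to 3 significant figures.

8.89 mg/L

Conservation of mass: C = (147.0·0.2900 + 33.60·24.60 + 23.00·31.00 + 8.000·37.40) / 211.6 = 1881/211.6 = 8.891 mg/L.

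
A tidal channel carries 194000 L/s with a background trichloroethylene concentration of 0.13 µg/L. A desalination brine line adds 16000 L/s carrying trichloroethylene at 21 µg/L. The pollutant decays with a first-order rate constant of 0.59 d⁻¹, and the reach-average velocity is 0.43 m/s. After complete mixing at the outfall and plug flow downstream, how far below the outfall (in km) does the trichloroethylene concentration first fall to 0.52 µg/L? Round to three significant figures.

75.3 km

Mixed concentration C = ΣQC/ΣQ = (194000·0.1300 + 16000·21.00) / 210000 = 361200/210000 = 1.720 µg/L.
Set 1.720·exp(−k·t) = 0.52 → t = ln(1.720/0.52)/k = 175200 s = 48.66 h.
Distance = v·t = 0.43·175200 = 75330 m = 75.33 km.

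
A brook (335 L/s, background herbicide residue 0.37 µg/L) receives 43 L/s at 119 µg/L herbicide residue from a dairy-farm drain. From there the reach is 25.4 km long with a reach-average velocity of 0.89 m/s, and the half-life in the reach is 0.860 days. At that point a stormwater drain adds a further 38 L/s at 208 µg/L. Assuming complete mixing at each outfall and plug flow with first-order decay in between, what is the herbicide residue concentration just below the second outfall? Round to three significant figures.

28.7 µg/L

Mass balance: C = (335.0·0.3700 + 43.00·119.0) / 378.0 = 5241/378.0 = 13.86 µg/L; combined flow 378.0 L/s.
Travel time t = 25.4·1000 / 0.89 = 28540 s = 7.928 h.
Half-life 0.860 d → k = ln 2 / 0.860 = 0.8060 d⁻¹.
After decay, C = 13.86 × e^(−kt) = 13.86 × 0.7663 = 10.62 µg/L.
At the second outfall, C = (378.0·10.62 + 38.00·208.0) / (378.0 + 38.00) = 28.65 µg/L.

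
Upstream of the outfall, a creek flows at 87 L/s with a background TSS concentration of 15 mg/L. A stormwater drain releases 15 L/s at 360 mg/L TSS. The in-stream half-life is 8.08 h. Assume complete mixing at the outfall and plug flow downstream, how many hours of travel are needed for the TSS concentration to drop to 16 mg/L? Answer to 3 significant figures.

16.5 h

After mixing, C = (87.00·15.00 + 15.00·360.0) / 102.0 = 6705/102.0 = 65.74 mg/L.
Half-life 8.08 h → k = ln 2 / 8.08 = 0.08579 h⁻¹ = 2.059 d⁻¹.
65.74·exp(−k·t) = 16 → t = ln(65.74/16)/k = 59300 s = 16.47 h.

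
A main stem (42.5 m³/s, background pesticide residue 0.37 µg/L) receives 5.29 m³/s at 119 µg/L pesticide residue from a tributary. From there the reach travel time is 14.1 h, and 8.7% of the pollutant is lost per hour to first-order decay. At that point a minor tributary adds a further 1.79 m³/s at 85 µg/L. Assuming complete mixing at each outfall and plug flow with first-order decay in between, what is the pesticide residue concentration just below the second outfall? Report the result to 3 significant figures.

Mass balance: C = (42.50·0.3700 + 5.290·119.0) / 47.79 = 645.2/47.79 = 13.50 µg/L; combined flow 47.79 m³/s.
8.7%/h lost → k = −ln(1 − 0.087) = 0.09102 h⁻¹.
Decay over the reach: 13.50·exp(−kt) = 13.50·0.2771 = 3.741 µg/L.
At the second outfall, C = (47.79·3.741 + 1.790·85.00) / (47.79 + 1.790) = 6.675 µg/L.

6.67 µg/L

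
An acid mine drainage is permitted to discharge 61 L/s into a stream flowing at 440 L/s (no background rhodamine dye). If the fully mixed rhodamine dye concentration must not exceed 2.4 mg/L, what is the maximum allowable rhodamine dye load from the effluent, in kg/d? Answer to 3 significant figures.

Mass balance at the limit: 440.0·0 + 61.00·Cₑ = 501.0·2.4 → Cₑ = 19.71 mg/L.
61.00 L/s = 0.06100 m³/s. Load = 0.06100 m³/s × 19.71 g/m³ × 86 400 s/d = 103.9 kg/d.

104 kg/d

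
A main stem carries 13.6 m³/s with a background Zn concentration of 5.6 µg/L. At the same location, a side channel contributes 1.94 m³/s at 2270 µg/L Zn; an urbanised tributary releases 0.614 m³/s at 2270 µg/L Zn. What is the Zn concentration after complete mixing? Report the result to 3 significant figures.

Conservation of mass: C = (13.60·5.600 + 1.940·2270 + 0.6140·2270) / 16.15 = 5874/16.15 = 363.6 µg/L.

364 µg/L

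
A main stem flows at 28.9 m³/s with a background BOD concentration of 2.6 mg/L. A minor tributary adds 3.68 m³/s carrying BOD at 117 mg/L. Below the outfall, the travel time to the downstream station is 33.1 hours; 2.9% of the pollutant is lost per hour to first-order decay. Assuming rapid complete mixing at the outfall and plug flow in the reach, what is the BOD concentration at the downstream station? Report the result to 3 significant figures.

5.86 mg/L

Mass balance: C = (28.90·2.600 + 3.680·117.0) / 32.58 = 505.7/32.58 = 15.52 mg/L.
2.9%/h lost → k = −ln(1 − 0.029) = 0.02943 h⁻¹.
After decay, C = 15.52 × e^(−kt) = 15.52 × 0.3775 = 5.860 mg/L.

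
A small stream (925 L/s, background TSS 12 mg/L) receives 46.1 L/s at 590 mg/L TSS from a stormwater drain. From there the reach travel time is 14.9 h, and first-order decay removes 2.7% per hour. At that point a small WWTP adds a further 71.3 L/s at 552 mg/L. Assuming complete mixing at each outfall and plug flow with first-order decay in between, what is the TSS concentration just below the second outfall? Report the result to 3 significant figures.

After mixing, C = (925.0·12.00 + 46.10·590.0) / 971.1 = 38300/971.1 = 39.44 mg/L; combined flow 971.1 L/s.
2.7%/h lost → k = −ln(1 − 0.027) = 0.02737 h⁻¹.
Decay over the reach: 39.44·exp(−kt) = 39.44·0.6651 = 26.23 mg/L.
At the second outfall, C = (971.1·26.23 + 71.30·552.0) / (971.1 + 71.30) = 62.19 mg/L.

62.2 mg/L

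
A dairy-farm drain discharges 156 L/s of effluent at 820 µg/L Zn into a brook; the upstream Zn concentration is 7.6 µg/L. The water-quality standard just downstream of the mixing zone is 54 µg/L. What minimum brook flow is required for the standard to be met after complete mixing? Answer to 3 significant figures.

2580 L/s

Set C_mix = 54: (Q·7.600 + 156.0·820.0) / (Q + 156.0) = 54
→ Q = 156.0·(820.0 − 54)/(54 − 7.600) = 2575 L/s.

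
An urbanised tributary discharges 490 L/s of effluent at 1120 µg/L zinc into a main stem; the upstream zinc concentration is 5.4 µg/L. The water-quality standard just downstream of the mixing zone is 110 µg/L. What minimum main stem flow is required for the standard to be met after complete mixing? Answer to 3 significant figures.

Set C_mix = 110: (Q·5.400 + 490.0·1120) / (Q + 490.0) = 110
→ Q = 490.0·(1120 − 110)/(110 − 5.400) = 4731 L/s.

4730 L/s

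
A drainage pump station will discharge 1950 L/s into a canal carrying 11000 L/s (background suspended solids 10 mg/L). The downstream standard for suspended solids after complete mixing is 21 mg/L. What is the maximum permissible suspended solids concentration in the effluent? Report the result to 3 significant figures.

At the limit, (Qr·Cr + Qe·Cₑ)/(Qr + Qe) = 21:
Cₑ = (12950·21 − 11000·10.00) / 1950 = 83.05 mg/L.

83.1 mg/L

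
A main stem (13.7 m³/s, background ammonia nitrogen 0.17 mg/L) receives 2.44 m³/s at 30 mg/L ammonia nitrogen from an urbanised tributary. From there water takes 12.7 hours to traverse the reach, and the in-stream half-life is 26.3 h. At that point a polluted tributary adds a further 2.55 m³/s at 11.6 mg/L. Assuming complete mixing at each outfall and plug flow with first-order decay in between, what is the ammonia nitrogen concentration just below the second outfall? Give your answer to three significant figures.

After mixing, C = (13.70·0.1700 + 2.440·30.00) / 16.14 = 75.53/16.14 = 4.680 mg/L; combined flow 16.14 m³/s.
Half-life 26.3 h → k = ln 2 / 26.3 = 0.02636 h⁻¹ = 0.6325 d⁻¹.
After decay, C = 4.680 × e^(−kt) = 4.680 × 0.7155 = 3.348 mg/L.
At the second outfall, C = (16.14·3.348 + 2.550·11.60) / (16.14 + 2.550) = 4.474 mg/L.

4.47 mg/L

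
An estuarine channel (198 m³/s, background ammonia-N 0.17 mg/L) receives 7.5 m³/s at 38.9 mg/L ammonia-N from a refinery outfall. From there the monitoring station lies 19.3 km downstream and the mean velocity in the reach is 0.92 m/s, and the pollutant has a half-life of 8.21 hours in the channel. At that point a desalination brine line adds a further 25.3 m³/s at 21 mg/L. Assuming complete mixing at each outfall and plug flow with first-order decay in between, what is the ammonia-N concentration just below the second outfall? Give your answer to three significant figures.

3.16 mg/L

After mixing, C = (198.0·0.1700 + 7.500·38.90) / 205.5 = 325.4/205.5 = 1.584 mg/L; combined flow 205.5 m³/s.
Travel time t = 19.3·1000 / 0.92 = 20980 s = 5.827 h.
Half-life 8.21 h → k = ln 2 / 8.21 = 0.08443 h⁻¹ = 2.026 d⁻¹.
Applying C = C₀e^(−kt): 1.584 × 0.6114 = 0.9682 mg/L.
Second outfall: C = (205.5·0.9682 + 25.30·21.00)/230.8 = 3.164 mg/L.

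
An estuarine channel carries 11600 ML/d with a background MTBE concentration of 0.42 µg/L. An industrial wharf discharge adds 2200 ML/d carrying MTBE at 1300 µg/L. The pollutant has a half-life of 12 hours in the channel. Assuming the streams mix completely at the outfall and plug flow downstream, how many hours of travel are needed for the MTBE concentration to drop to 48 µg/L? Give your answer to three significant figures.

Flow-weighted average: C = (11600·0.4200 + 2200·1300) / 13800 = 2865000/13800 = 207.6 µg/L.
Half-life 12 h → k = ln 2 / 12 = 0.05776 h⁻¹ = 1.386 d⁻¹.
207.6·exp(−k·t) = 48 → t = ln(207.6/48)/k = 91270 s = 25.35 h.

25.4 h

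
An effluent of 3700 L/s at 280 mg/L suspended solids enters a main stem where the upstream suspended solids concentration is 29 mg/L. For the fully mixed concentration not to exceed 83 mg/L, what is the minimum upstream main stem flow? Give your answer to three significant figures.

Set C_mix = 83: (Q·29.00 + 3700·280.0) / (Q + 3700) = 83
→ Q = 3700·(280.0 − 83)/(83 − 29.00) = 13500 L/s.

13500 L/s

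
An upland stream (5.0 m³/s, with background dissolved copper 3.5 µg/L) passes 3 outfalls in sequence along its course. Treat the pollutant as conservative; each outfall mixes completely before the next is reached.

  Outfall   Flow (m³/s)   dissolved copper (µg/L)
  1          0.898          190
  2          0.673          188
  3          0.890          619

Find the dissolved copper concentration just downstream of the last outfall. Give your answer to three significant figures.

116 µg/L

After outfall 1: Q = 5.000 + 0.8980 = 5.898 m³/s; C = (5.000·3.500 + 0.8980·190.0)/5.898 = 31.90 µg/L.
After outfall 2: Q = 5.898 + 0.6730 = 6.571 m³/s; C = (5.898·31.90 + 0.6730·188.0)/6.571 = 47.88 µg/L.
After outfall 3: Q = 6.571 + 0.8900 = 7.461 m³/s; C = (6.571·47.88 + 0.8900·619.0)/7.461 = 116.0 µg/L.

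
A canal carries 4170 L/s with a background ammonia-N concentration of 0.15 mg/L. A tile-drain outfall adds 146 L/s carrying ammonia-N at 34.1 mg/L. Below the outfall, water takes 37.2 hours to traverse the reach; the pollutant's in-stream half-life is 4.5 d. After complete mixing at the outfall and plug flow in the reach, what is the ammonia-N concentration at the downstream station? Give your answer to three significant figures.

After mixing, C = (4170·0.1500 + 146.0·34.10) / 4316 = 5604/4316 = 1.298 mg/L.
Half-life 4.5 d → k = ln 2 / 4.5 = 0.1540 d⁻¹.
Decay over the reach: 1.298·exp(−kt) = 1.298·0.7876 = 1.023 mg/L.

1.02 mg/L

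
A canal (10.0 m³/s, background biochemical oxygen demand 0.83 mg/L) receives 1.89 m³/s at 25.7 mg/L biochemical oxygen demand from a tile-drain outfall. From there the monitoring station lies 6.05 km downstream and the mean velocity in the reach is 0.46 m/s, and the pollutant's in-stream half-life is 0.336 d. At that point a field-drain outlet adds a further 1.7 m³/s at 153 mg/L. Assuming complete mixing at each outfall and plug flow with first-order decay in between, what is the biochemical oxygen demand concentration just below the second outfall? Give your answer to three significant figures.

22.2 mg/L

Mixed concentration C = ΣQC/ΣQ = (10.00·0.8300 + 1.890·25.70) / 11.89 = 56.87/11.89 = 4.783 mg/L; combined flow 11.89 m³/s.
Travel time t = 6.05·1000 / 0.46 = 13150 s = 3.653 h.
Half-life 0.336 d → k = ln 2 / 0.336 = 2.063 d⁻¹.
Decay over the reach: 4.783·exp(−kt) = 4.783·0.7305 = 3.494 mg/L.
At the second outfall, C = (11.89·3.494 + 1.700·153.0) / (11.89 + 1.700) = 22.20 mg/L.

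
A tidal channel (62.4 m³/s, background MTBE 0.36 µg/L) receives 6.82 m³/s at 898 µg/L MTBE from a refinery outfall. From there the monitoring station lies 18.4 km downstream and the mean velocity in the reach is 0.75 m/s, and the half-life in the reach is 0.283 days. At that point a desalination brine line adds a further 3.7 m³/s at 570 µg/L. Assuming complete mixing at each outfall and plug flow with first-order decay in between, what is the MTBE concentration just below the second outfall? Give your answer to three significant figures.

Mixed concentration C = ΣQC/ΣQ = (62.40·0.3600 + 6.820·898.0) / 69.22 = 6147/69.22 = 88.80 µg/L; combined flow 69.22 m³/s.
Travel time t = 18.4·1000 / 0.75 = 24530 s = 6.815 h.
Half-life 0.283 d → k = ln 2 / 0.283 = 2.449 d⁻¹.
First-order decay: C = 88.80·exp(−k·t) = 88.80·0.4988 = 44.30 µg/L.
At the second outfall, C = (69.22·44.30 + 3.700·570.0) / (69.22 + 3.700) = 70.97 µg/L.

71.0 µg/L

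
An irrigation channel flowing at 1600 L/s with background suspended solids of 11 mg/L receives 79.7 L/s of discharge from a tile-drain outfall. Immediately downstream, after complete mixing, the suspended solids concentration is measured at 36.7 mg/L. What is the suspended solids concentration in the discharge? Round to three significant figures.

553 mg/L

Mass balance: 1600·11.00 + 79.70·Cₑ = 1680·36.70
→ Cₑ = (1680·36.70 − 1600·11.00) / 79.70 = 552.6 mg/L.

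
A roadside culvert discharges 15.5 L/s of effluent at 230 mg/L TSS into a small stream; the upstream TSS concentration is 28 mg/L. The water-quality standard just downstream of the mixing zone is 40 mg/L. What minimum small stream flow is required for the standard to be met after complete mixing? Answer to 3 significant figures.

245 L/s

Set C_mix = 40: (Q·28.00 + 15.50·230.0) / (Q + 15.50) = 40
→ Q = 15.50·(230.0 − 40)/(40 − 28.00) = 245.4 L/s.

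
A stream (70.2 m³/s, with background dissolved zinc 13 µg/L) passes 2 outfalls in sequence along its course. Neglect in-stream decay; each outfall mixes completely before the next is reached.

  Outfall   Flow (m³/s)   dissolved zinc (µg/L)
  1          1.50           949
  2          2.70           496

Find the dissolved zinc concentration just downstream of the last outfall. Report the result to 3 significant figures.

49.4 µg/L

After outfall 1: Q = 70.20 + 1.500 = 71.70 m³/s; C = (70.20·13.00 + 1.500·949.0)/71.70 = 32.58 µg/L.
After outfall 2: Q = 71.70 + 2.700 = 74.40 m³/s; C = (71.70·32.58 + 2.700·496.0)/74.40 = 49.40 µg/L.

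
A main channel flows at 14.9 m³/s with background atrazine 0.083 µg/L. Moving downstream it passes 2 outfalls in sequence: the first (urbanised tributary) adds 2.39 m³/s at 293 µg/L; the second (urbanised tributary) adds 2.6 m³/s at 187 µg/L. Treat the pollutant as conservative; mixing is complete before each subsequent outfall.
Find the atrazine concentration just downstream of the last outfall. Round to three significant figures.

Outfall 1: combined Q = 17.29 m³/s; C = (14.90·0.08300 + 2.390·293.0)/17.29 = 40.57 µg/L.
Outfall 2: combined Q = 19.89 m³/s; C = (17.29·40.57 + 2.600·187.0)/19.89 = 59.71 µg/L.

59.7 µg/L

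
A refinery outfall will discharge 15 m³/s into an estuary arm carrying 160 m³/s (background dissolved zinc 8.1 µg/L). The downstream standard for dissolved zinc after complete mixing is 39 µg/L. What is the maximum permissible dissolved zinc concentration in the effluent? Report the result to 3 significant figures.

At the limit, (Qr·Cr + Qe·Cₑ)/(Qr + Qe) = 39:
Cₑ = (175.0·39 − 160.0·8.100) / 15.00 = 368.6 µg/L.

369 µg/L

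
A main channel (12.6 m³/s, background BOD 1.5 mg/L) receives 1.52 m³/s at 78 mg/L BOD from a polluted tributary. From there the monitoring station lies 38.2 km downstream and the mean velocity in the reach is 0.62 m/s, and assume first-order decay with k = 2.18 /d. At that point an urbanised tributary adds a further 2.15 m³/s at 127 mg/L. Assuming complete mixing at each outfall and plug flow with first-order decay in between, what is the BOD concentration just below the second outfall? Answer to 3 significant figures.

18.6 mg/L

After mixing, C = (12.60·1.500 + 1.520·78.00) / 14.12 = 137.5/14.12 = 9.735 mg/L; combined flow 14.12 m³/s.
Travel time t = 38.2·1000 / 0.62 = 61610 s = 17.11 h.
Decay over the reach: 9.735·exp(−kt) = 9.735·0.2113 = 2.057 mg/L.
Second outfall: C = (14.12·2.057 + 2.150·127.0)/16.27 = 18.57 mg/L.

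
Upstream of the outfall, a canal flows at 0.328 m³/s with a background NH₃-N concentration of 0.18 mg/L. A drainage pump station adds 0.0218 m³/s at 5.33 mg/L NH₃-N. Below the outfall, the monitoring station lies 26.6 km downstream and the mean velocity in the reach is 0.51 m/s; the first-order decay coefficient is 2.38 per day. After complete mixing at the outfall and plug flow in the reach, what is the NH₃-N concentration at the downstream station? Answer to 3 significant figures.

After mixing, C = (0.3280·0.1800 + 0.02180·5.330) / 0.3498 = 0.1752/0.3498 = 0.5010 mg/L.
Travel time t = 26.6·1000 / 0.51 = 52160 s = 14.49 h.
After decay, C = 0.5010 × e^(−kt) = 0.5010 × 0.2377 = 0.1191 mg/L.

0.119 mg/L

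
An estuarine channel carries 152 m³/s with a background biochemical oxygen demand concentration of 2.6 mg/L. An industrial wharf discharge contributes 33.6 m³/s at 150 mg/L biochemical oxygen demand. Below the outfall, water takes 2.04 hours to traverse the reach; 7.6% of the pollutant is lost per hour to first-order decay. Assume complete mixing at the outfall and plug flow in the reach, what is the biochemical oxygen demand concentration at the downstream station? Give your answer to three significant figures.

After mixing, C = (152.0·2.600 + 33.60·150.0) / 185.6 = 5435/185.6 = 29.28 mg/L.
7.6%/h lost → k = −ln(1 − 0.076) = 0.07904 h⁻¹.
First-order decay: C = 29.28·exp(−k·t) = 29.28·0.8511 = 24.92 mg/L.

24.9 mg/L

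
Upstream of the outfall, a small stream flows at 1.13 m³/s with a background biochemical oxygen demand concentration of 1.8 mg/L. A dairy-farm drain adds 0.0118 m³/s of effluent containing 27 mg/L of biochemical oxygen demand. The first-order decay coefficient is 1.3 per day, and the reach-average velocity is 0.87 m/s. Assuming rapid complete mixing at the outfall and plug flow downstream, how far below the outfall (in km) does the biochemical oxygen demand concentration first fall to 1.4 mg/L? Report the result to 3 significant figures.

Conservation of mass: C = (1.130·1.800 + 0.01180·27.00) / 1.142 = 2.353/1.142 = 2.060 mg/L.
Set 2.060·exp(−k·t) = 1.4 → t = ln(2.060/1.4)/k = 25680 s = 7.134 h.
Distance = v·t = 0.87·25680 = 22340 m = 22.34 km.

22.3 km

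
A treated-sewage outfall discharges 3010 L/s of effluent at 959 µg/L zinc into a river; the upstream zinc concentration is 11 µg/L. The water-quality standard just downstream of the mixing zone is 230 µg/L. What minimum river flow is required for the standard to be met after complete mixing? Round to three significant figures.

Set C_mix = 230: (Q·11.00 + 3010·959.0) / (Q + 3010) = 230
→ Q = 3010·(959.0 − 230)/(230 − 11.00) = 10020 L/s.

10000 L/s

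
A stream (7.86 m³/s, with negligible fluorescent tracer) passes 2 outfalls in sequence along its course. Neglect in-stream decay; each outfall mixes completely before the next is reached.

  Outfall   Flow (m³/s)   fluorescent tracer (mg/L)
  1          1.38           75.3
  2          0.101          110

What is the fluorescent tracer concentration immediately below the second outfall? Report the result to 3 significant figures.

12.3 mg/L

Below outfall 1: Q → 9.240 m³/s, C = (7.860·0 + 1.380·75.30)/9.240 = 11.25 mg/L.
Below outfall 2: Q → 9.341 m³/s, C = (9.240·11.25 + 0.1010·110.0)/9.341 = 12.31 mg/L.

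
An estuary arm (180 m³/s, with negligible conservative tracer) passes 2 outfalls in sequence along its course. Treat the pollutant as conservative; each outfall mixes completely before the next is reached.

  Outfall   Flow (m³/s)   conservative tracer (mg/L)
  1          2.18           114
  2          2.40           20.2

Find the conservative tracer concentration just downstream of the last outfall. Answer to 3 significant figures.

After outfall 1: Q = 180.0 + 2.180 = 182.2 m³/s; C = (180.0·0 + 2.180·114.0)/182.2 = 1.364 mg/L.
After outfall 2: Q = 182.2 + 2.400 = 184.6 m³/s; C = (182.2·1.364 + 2.400·20.20)/184.6 = 1.609 mg/L.

1.61 mg/L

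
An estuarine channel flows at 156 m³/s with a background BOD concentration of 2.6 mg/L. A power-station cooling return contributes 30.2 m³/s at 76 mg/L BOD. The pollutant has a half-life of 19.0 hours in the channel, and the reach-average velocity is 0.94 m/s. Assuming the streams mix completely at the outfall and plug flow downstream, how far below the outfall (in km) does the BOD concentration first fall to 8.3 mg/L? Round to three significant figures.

51.8 km

After mixing, C = (156.0·2.600 + 30.20·76.00) / 186.2 = 2701/186.2 = 14.50 mg/L.
Half-life 19.0 h → k = ln 2 / 19.0 = 0.03648 h⁻¹ = 0.8756 d⁻¹.
Set 14.50·exp(−k·t) = 8.3 → t = ln(14.50/8.3)/k = 55090 s = 15.30 h.
Distance = v·t = 0.94·55090 = 51780 m = 51.78 km.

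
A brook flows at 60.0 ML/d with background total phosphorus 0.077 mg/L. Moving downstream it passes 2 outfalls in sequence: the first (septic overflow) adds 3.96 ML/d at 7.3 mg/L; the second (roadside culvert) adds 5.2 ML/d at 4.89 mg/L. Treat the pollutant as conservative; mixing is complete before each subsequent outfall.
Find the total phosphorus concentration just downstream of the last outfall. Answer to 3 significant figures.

0.852 mg/L

Below outfall 1: Q → 63.96 ML/d, C = (60.00·0.07700 + 3.960·7.300)/63.96 = 0.5242 mg/L.
Below outfall 2: Q → 69.16 ML/d, C = (63.96·0.5242 + 5.200·4.890)/69.16 = 0.8525 mg/L.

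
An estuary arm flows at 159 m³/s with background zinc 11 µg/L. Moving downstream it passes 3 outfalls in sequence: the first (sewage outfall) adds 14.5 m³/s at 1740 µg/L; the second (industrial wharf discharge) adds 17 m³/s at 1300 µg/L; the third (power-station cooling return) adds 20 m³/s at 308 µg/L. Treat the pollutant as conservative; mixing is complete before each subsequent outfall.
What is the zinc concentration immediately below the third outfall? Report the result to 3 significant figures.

Below outfall 1: Q → 173.5 m³/s, C = (159.0·11.00 + 14.50·1740)/173.5 = 155.5 µg/L.
Below outfall 2: Q → 190.5 m³/s, C = (173.5·155.5 + 17.00·1300)/190.5 = 257.6 µg/L.
Below outfall 3: Q → 210.5 m³/s, C = (190.5·257.6 + 20.00·308.0)/210.5 = 262.4 µg/L.

262 µg/L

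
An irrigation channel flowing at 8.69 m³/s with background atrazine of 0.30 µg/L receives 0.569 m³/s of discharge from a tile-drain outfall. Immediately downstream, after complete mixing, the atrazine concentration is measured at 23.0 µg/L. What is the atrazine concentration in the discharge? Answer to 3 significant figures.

370 µg/L

Mass balance: 8.690·0.3000 + 0.5690·Cₑ = 9.259·23.00
→ Cₑ = (9.259·23.00 − 8.690·0.3000) / 0.5690 = 369.7 µg/L.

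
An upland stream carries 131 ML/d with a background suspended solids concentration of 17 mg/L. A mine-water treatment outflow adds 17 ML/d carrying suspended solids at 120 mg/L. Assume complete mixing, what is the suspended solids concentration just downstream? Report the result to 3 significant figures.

Conservation of mass: C = (131.0·17.00 + 17.00·120.0) / 148.0 = 4267/148.0 = 28.83 mg/L.

28.8 mg/L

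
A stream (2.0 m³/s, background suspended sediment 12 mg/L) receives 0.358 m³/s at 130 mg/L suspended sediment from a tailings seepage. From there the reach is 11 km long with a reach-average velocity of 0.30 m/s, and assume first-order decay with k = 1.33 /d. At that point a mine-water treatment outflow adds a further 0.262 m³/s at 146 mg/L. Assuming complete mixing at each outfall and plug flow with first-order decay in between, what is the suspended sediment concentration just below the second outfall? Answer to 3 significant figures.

29.9 mg/L

After mixing, C = (2.000·12.00 + 0.3580·130.0) / 2.358 = 70.54/2.358 = 29.92 mg/L; combined flow 2.358 m³/s.
Travel time t = 11·1000 / 0.30 = 36670 s = 10.19 h.
After decay, C = 29.92 × e^(−kt) = 29.92 × 0.5687 = 17.01 mg/L.
At the second outfall, C = (2.358·17.01 + 0.2620·146.0) / (2.358 + 0.2620) = 29.91 mg/L.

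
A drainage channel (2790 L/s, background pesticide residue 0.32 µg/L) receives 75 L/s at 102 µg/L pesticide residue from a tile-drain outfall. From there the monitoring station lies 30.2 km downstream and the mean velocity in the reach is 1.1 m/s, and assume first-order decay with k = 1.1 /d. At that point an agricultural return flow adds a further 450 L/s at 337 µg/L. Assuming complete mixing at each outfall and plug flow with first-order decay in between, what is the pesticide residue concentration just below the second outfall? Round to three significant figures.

47.6 µg/L

Flow-weighted average: C = (2790·0.3200 + 75.00·102.0) / 2865 = 8543/2865 = 2.982 µg/L; combined flow 2865 L/s.
Travel time t = 30.2·1000 / 1.1 = 27450 s = 7.626 h.
Decay over the reach: 2.982·exp(−kt) = 2.982·0.7050 = 2.102 µg/L.
At the second outfall, C = (2865·2.102 + 450.0·337.0) / (2865 + 450.0) = 47.56 µg/L.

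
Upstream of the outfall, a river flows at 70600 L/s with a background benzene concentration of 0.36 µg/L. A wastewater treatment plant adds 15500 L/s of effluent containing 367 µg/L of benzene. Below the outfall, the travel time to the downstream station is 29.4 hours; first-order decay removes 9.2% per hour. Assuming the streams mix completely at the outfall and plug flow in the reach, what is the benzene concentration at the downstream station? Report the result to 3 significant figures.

Mass balance: C = (70600·0.3600 + 15500·367.0) / 86100 = 5714000/86100 = 66.36 µg/L.
9.2%/h lost → k = −ln(1 − 0.092) = 0.09651 h⁻¹.
Applying C = C₀e^(−kt): 66.36 × 0.05858 = 3.887 µg/L.

3.89 µg/L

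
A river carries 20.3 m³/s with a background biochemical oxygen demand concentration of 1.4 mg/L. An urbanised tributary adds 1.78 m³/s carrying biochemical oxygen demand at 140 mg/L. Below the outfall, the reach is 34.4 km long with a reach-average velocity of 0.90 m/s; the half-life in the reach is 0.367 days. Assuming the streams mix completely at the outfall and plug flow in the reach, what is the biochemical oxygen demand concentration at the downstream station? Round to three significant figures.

After mixing, C = (20.30·1.400 + 1.780·140.0) / 22.08 = 277.6/22.08 = 12.57 mg/L.
Travel time t = 34.4·1000 / 0.90 = 38220 s = 10.62 h.
Half-life 0.367 d → k = ln 2 / 0.367 = 1.889 d⁻¹.
Applying C = C₀e^(−kt): 12.57 × 0.4336 = 5.452 mg/L.

5.45 mg/L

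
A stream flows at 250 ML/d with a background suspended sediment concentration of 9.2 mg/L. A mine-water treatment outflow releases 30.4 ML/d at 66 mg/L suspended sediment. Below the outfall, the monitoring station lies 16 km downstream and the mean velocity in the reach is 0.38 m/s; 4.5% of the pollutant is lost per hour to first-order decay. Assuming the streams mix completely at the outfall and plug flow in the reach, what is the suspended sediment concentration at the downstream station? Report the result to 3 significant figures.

8.96 mg/L

Mixed concentration C = ΣQC/ΣQ = (250.0·9.200 + 30.40·66.00) / 280.4 = 4306/280.4 = 15.36 mg/L.
Travel time t = 16·1000 / 0.38 = 42110 s = 11.70 h.
4.5%/h lost → k = −ln(1 − 0.045) = 0.04604 h⁻¹.
After decay, C = 15.36 × e^(−kt) = 15.36 × 0.5836 = 8.963 mg/L.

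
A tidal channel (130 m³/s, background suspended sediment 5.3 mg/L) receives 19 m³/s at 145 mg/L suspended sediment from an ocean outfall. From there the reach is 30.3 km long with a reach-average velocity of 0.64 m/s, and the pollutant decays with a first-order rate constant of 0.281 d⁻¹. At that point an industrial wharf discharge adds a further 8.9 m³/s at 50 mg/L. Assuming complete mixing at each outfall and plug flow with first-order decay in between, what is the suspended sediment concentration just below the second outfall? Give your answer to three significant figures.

Mixed concentration C = ΣQC/ΣQ = (130.0·5.300 + 19.00·145.0) / 149.0 = 3444/149.0 = 23.11 mg/L; combined flow 149.0 m³/s.
Travel time t = 30.3·1000 / 0.64 = 47340 s = 13.15 h.
After decay, C = 23.11 × e^(−kt) = 23.11 × 0.8573 = 19.82 mg/L.
Second outfall: C = (149.0·19.82 + 8.900·50.00)/157.9 = 21.52 mg/L.

21.5 mg/L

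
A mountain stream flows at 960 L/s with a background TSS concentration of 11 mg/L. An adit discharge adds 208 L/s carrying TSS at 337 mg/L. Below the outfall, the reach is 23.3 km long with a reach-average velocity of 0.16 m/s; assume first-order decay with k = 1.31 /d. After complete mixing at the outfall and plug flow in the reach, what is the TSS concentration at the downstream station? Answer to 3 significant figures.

After mixing, C = (960.0·11.00 + 208.0·337.0) / 1168 = 80660/1168 = 69.05 mg/L.
Travel time t = 23.3·1000 / 0.16 = 145600 s = 40.45 h.
Applying C = C₀e^(−kt): 69.05 × 0.1099 = 7.591 mg/L.

7.59 mg/L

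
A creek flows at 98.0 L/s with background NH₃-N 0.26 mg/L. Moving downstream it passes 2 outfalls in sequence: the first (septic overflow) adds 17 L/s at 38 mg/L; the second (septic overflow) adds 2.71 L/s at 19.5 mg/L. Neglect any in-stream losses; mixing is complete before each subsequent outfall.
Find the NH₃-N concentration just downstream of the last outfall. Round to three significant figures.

6.15 mg/L

After outfall 1: Q = 98.00 + 17.00 = 115.0 L/s; C = (98.00·0.2600 + 17.00·38.00)/115.0 = 5.839 mg/L.
After outfall 2: Q = 115.0 + 2.710 = 117.7 L/s; C = (115.0·5.839 + 2.710·19.50)/117.7 = 6.153 mg/L.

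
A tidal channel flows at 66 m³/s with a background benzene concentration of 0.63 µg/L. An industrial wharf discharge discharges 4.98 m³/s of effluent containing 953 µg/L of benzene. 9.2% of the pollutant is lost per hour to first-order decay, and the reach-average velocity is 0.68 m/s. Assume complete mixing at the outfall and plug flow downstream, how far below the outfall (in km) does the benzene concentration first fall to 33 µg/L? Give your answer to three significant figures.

Mass balance: C = (66.00·0.6300 + 4.980·953.0) / 70.98 = 4788/70.98 = 67.45 µg/L.
9.2%/h lost → k = −ln(1 − 0.092) = 0.09651 h⁻¹.
Set 67.45·exp(−k·t) = 33 → t = ln(67.45/33)/k = 26670 s = 7.407 h.
Distance = v·t = 0.68·26670 = 18130 m = 18.13 km.

18.1 km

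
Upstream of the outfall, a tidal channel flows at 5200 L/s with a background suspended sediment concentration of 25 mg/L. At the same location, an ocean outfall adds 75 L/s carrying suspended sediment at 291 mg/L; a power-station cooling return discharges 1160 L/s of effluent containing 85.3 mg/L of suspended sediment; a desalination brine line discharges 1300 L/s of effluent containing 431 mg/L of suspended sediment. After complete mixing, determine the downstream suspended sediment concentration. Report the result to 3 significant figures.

Conservation of mass: C = (5200·25.00 + 75.00·291.0 + 1160·85.30 + 1300·431.0) / 7735 = 811100/7735 = 104.9 mg/L.

105 mg/L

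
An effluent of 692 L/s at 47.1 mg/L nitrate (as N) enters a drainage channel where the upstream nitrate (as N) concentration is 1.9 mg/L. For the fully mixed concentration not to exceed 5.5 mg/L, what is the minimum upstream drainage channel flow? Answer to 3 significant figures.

8000 L/s

Set C_mix = 5.5: (Q·1.900 + 692.0·47.10) / (Q + 692.0) = 5.5
→ Q = 692.0·(47.10 − 5.5)/(5.5 − 1.900) = 7996 L/s.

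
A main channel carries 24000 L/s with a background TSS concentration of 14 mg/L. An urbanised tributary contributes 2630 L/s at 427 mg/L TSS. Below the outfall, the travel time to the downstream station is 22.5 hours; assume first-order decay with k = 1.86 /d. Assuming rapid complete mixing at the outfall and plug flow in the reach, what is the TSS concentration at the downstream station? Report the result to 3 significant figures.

9.58 mg/L

Mass balance: C = (24000·14.00 + 2630·427.0) / 26630 = 1459000/26630 = 54.79 mg/L.
After decay, C = 54.79 × e^(−kt) = 54.79 × 0.1749 = 9.580 mg/L.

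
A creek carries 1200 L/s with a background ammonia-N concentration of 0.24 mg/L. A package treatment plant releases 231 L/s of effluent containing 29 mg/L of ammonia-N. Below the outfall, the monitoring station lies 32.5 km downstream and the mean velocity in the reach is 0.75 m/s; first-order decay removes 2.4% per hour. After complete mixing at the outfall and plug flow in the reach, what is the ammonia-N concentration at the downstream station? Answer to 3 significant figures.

Mixed concentration C = ΣQC/ΣQ = (1200·0.2400 + 231.0·29.00) / 1431 = 6987/1431 = 4.883 mg/L.
Travel time t = 32.5·1000 / 0.75 = 43330 s = 12.04 h.
2.4%/h lost → k = −ln(1 − 0.024) = 0.02429 h⁻¹.
First-order decay: C = 4.883·exp(−k·t) = 4.883·0.7465 = 3.645 mg/L.

3.64 mg/L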